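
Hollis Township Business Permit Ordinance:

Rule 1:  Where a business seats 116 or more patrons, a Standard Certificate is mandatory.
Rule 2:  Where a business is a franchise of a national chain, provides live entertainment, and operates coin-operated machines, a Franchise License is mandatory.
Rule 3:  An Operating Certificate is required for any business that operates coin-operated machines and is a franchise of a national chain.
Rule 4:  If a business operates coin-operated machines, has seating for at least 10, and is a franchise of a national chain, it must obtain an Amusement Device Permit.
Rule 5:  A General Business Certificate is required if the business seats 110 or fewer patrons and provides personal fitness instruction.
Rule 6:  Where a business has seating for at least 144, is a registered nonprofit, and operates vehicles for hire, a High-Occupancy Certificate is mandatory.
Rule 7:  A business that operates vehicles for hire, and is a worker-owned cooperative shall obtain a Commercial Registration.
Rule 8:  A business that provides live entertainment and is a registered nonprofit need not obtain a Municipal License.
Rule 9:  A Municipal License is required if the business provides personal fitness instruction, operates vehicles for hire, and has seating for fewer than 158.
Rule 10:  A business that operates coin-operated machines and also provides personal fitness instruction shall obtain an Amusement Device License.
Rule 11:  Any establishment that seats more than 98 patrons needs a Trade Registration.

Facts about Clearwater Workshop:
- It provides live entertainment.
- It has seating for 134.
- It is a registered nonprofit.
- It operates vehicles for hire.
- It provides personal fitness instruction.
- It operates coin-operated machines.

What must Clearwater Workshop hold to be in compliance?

Rule 1: seating 134 ≥ 116 → Standard Certificate required.
Rule 2: is a registered nonprofit (not: is a franchise of a national chain); provides live entertainment; operates coin-operated machines → Franchise License not required.
Rule 3: operates coin-operated machines; is a registered nonprofit (not: is a franchise of a national chain) → Operating Certificate not required.
Rule 4: operates coin-operated machines; seating 134 ≥ 10; is a registered nonprofit (not: is a franchise of a national chain) → Amusement Device Permit not required.
Rule 5: seating 134 > 110; provides personal fitness instruction → General Business Certificate not required.
Rule 6: seating 134 < 144; is a registered nonprofit; operates vehicles for hire → High-Occupancy Certificate not required.
Rule 7: operates vehicles for hire; is a registered nonprofit (not: is a worker-owned cooperative) → Commercial Registration not required.
Rule 8: provides live entertainment; is a registered nonprofit → exempt from Municipal License.
Rule 9: provides personal fitness instruction; operates vehicles for hire; seating 134 < 158 → Municipal License required.
Rule 10: operates coin-operated machines; provides personal fitness instruction → Amusement Device License required.
Rule 11: seating 134 > 98 → Trade Registration required.

Amusement Device License, Standard Certificate, Trade Registration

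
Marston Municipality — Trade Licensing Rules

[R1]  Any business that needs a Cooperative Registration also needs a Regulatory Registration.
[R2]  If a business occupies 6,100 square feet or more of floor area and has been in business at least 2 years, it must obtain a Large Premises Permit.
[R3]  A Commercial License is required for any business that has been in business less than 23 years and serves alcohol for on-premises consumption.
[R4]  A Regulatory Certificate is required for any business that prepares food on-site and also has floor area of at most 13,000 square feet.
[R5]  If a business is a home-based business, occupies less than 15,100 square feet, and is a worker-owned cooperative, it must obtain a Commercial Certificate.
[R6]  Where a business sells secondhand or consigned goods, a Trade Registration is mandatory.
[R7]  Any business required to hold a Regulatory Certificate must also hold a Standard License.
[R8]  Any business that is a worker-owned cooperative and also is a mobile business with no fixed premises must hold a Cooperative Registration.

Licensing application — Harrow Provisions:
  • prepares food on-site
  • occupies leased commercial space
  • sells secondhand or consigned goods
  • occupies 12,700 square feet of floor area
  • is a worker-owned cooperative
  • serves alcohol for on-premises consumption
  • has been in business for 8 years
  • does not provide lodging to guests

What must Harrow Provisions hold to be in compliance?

[R1] Cooperative Registration is not required → no effect.
[R2] floor area 12,700 square feet ≥ 6,100 square feet; years in business 8 ≥ 2 → Large Premises Permit required.
[R3] years in business 8 < 23; serves alcohol for on-premises consumption → Commercial License required.
[R4] prepares food on-site; floor area 12,700 square feet ≤ 13,000 square feet → Regulatory Certificate required.
[R5] occupies leased commercial space (not: is a home-based business); floor area 12,700 square feet < 15,100 square feet; is a worker-owned cooperative → Commercial Certificate not required.
[R6] sells secondhand or consigned goods → Trade Registration required.
[R7] Regulatory Certificate is required → Standard License also required.
[R8] is a worker-owned cooperative; occupies leased commercial space (not: is a mobile business with no fixed premises) → Cooperative Registration not required.

Commercial License, Large Premises Permit, Regulatory Certificate, Standard License, Trade Registration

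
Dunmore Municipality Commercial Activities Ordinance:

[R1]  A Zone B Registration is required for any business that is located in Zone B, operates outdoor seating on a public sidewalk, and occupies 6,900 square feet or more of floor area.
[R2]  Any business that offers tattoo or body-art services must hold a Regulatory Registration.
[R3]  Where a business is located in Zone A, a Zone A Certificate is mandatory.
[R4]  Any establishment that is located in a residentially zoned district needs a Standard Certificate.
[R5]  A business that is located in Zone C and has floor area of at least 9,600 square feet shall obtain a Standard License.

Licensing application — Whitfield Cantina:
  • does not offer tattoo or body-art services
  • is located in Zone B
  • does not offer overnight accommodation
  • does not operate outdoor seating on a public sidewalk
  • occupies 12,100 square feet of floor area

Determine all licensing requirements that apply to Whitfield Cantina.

None

[R1] is located in Zone B; does not operate outdoor seating on a public sidewalk; floor area 12,100 square feet ≥ 6,900 square feet → Zone B Registration not required.
[R2] does not offer tattoo or body-art services → Regulatory Registration not required.
[R3] is located in Zone B (not: is located in Zone A) → Zone A Certificate not required.
[R4] is located in Zone B (not: is located in a residentially zoned district) → Standard Certificate not required.
[R5] is located in Zone B (not: is located in Zone C); floor area 12,100 square feet ≥ 9,600 square feet → Standard License not required.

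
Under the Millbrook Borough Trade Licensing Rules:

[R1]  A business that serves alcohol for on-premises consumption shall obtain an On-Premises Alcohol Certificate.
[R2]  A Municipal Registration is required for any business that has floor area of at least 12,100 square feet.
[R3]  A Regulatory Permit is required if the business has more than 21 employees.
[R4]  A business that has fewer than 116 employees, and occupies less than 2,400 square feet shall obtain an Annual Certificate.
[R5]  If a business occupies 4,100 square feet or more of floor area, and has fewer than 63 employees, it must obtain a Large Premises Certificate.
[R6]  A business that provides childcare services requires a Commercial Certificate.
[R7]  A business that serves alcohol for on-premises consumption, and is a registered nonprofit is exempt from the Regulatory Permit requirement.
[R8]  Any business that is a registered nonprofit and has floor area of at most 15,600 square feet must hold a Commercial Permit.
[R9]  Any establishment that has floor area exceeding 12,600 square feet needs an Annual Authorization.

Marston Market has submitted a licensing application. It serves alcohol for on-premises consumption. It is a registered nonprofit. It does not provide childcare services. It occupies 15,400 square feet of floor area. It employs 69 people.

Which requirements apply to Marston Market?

[R1] serves alcohol for on-premises consumption → On-Premises Alcohol Certificate required.
[R2] floor area 15,400 square feet ≥ 12,100 square feet → Municipal Registration required.
[R3] employees 69 > 21 → Regulatory Permit required.
[R4] employees 69 < 116; floor area 15,400 square feet ≥ 2,400 square feet → Annual Certificate not required.
[R5] floor area 15,400 square feet ≥ 4,100 square feet; employees 69 ≥ 63 → Large Premises Certificate not required.
[R6] does not provide childcare services → Commercial Certificate not required.
[R7] serves alcohol for on-premises consumption; is a registered nonprofit → exempt from Regulatory Permit.
[R8] is a registered nonprofit; floor area 15,400 square feet ≤ 15,600 square feet → Commercial Permit required.
[R9] floor area 15,400 square feet > 12,600 square feet → Annual Authorization required.

Annual Authorization, Commercial Permit, Municipal Registration, On-Premises Alcohol Certificate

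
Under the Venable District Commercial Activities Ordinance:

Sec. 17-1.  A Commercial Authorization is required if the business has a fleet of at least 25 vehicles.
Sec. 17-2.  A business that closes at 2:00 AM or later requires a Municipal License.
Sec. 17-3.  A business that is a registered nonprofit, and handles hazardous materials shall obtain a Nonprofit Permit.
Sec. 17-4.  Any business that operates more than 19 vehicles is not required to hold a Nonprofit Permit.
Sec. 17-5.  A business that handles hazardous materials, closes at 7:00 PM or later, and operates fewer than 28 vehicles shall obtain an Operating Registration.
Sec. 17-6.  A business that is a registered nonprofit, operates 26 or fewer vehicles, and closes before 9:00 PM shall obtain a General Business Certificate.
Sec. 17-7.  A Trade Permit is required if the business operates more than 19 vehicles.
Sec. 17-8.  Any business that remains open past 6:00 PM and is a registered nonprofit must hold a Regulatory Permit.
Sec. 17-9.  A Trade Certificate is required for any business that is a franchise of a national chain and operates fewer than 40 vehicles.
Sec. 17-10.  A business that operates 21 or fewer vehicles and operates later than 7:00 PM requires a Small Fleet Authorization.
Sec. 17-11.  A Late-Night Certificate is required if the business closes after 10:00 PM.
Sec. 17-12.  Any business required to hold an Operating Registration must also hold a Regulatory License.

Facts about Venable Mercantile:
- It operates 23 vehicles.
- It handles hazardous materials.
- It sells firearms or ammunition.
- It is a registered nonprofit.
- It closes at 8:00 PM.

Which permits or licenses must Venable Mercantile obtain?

General Business Certificate, Operating Registration, Regulatory License, Regulatory Permit, Trade Permit

Sec. 17-1. vehicles 23 < 25 → Commercial Authorization not required.
Sec. 17-2. closes 8:00 PM, at/before 2:00 AM → Municipal License not required.
Sec. 17-3. is a registered nonprofit; handles hazardous materials → Nonprofit Permit required.
Sec. 17-4. vehicles 23 > 19 → exempt from Nonprofit Permit.
Sec. 17-5. handles hazardous materials; closes 8:00 PM, after 7:00 PM; vehicles 23 < 28 → Operating Registration required.
Sec. 17-6. is a registered nonprofit; vehicles 23 ≤ 26; closes 8:00 PM, at/before 9:00 PM → General Business Certificate required.
Sec. 17-7. vehicles 23 > 19 → Trade Permit required.
Sec. 17-8. closes 8:00 PM, after 6:00 PM; is a registered nonprofit → Regulatory Permit required.
Sec. 17-9. is a registered nonprofit (not: is a franchise of a national chain); vehicles 23 < 40 → Trade Certificate not required.
Sec. 17-10. vehicles 23 > 21; closes 8:00 PM, after 7:00 PM → Small Fleet Authorization not required.
Sec. 17-11. closes 8:00 PM, at/before 10:00 PM → Late-Night Certificate not required.
Sec. 17-12. Operating Registration is required → Regulatory License also required.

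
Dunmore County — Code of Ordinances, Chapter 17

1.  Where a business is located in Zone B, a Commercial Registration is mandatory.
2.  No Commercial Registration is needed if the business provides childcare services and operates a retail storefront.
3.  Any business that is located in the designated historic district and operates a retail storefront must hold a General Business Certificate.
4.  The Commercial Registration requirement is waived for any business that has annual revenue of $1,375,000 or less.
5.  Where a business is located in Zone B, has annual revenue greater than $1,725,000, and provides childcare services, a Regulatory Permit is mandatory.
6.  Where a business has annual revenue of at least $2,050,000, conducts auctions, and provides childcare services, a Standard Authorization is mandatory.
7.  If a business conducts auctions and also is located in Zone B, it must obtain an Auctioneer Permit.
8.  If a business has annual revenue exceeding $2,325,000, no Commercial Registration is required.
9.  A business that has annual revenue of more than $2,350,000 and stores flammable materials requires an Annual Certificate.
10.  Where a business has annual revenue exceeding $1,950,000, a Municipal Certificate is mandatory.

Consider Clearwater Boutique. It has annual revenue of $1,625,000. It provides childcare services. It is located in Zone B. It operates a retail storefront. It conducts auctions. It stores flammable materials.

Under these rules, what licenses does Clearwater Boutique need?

Auctioneer Permit

1. is located in Zone B → Commercial Registration required.
2. provides childcare services; operates a retail storefront → exempt from Commercial Registration.
3. is located in Zone B (not: is located in the designated historic district); operates a retail storefront → General Business Certificate not required.
4. revenue $1,625,000 > $1,375,000 → Commercial Registration exemption does not apply.
5. is located in Zone B; revenue $1,625,000 ≤ $1,725,000; provides childcare services → Regulatory Permit not required.
6. revenue $1,625,000 < $2,050,000; conducts auctions; provides childcare services → Standard Authorization not required.
7. conducts auctions; is located in Zone B → Auctioneer Permit required.
8. revenue $1,625,000 ≤ $2,325,000 → Commercial Registration exemption does not apply.
9. revenue $1,625,000 ≤ $2,350,000; stores flammable materials → Annual Certificate not required.
10. revenue $1,625,000 ≤ $1,950,000 → Municipal Certificate not required.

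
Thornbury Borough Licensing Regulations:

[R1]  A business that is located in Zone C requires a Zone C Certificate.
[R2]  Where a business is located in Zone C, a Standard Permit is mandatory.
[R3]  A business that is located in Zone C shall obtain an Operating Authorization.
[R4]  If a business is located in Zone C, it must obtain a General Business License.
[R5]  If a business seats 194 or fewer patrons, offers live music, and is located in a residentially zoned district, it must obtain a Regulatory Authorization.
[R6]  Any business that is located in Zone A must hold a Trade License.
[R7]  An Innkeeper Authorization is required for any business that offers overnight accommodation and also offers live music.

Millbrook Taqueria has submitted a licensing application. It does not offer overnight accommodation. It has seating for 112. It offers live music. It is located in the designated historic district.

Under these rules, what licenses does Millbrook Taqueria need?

None

[R1] is located in the designated historic district (not: is located in Zone C) → Zone C Certificate not required.
[R2] is located in the designated historic district (not: is located in Zone C) → Standard Permit not required.
[R3] is located in the designated historic district (not: is located in Zone C) → Operating Authorization not required.
[R4] is located in the designated historic district (not: is located in Zone C) → General Business License not required.
[R5] seating 112 ≤ 194; offers live music; is located in the designated historic district (not: is located in a residentially zoned district) → Regulatory Authorization not required.
[R6] is located in the designated historic district (not: is located in Zone A) → Trade License not required.
[R7] does not offer overnight accommodation; offers live music → Innkeeper Authorization not required.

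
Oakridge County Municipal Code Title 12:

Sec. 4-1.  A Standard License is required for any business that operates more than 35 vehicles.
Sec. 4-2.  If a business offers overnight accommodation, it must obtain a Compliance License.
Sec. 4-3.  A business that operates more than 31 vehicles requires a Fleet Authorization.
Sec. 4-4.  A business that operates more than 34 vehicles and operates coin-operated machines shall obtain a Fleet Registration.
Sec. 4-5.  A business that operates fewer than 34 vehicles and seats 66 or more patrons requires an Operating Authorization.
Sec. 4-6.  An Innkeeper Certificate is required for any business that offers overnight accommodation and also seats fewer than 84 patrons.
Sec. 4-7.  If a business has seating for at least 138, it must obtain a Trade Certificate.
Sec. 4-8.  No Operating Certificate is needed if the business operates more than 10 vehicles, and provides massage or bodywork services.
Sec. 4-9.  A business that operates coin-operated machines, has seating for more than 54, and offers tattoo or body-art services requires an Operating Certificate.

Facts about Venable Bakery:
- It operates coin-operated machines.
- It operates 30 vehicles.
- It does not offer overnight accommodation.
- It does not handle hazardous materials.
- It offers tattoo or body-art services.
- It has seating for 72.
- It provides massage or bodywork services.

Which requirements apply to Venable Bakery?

Operating Authorization

Sec. 4-1. vehicles 30 ≤ 35 → Standard License not required.
Sec. 4-2. does not offer overnight accommodation → Compliance License not required.
Sec. 4-3. vehicles 30 ≤ 31 → Fleet Authorization not required.
Sec. 4-4. vehicles 30 ≤ 34; operates coin-operated machines → Fleet Registration not required.
Sec. 4-5. vehicles 30 < 34; seating 72 ≥ 66 → Operating Authorization required.
Sec. 4-6. does not offer overnight accommodation; seating 72 < 84 → Innkeeper Certificate not required.
Sec. 4-7. seating 72 < 138 → Trade Certificate not required.
Sec. 4-8. vehicles 30 > 10; provides massage or bodywork services → exempt from Operating Certificate.
Sec. 4-9. operates coin-operated machines; seating 72 > 54; offers tattoo or body-art services → Operating Certificate required.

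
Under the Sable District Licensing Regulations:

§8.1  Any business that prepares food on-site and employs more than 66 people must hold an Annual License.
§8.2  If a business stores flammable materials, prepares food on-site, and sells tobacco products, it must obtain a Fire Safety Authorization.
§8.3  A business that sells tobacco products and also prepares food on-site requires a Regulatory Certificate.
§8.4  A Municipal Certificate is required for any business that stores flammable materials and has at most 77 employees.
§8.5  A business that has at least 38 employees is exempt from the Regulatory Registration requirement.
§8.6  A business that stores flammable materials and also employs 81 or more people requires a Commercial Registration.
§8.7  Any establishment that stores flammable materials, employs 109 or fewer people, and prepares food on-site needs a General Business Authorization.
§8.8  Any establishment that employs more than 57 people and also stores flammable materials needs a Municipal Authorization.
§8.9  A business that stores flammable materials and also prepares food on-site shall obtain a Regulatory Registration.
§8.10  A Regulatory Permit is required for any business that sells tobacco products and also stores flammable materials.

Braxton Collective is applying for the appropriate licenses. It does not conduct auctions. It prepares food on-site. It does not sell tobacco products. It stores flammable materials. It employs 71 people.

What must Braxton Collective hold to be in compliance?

§8.1 prepares food on-site; employees 71 > 66 → Annual License required.
§8.2 stores flammable materials; prepares food on-site; does not sell tobacco products → Fire Safety Authorization not required.
§8.3 does not sell tobacco products; prepares food on-site → Regulatory Certificate not required.
§8.4 stores flammable materials; employees 71 ≤ 77 → Municipal Certificate required.
§8.5 employees 71 ≥ 38 → exempt from Regulatory Registration.
§8.6 stores flammable materials; employees 71 < 81 → Commercial Registration not required.
§8.7 stores flammable materials; employees 71 ≤ 109; prepares food on-site → General Business Authorization required.
§8.8 employees 71 > 57; stores flammable materials → Municipal Authorization required.
§8.9 stores flammable materials; prepares food on-site → Regulatory Registration required.
§8.10 does not sell tobacco products; stores flammable materials → Regulatory Permit not required.

Annual License, General Business Authorization, Municipal Authorization, Municipal Certificate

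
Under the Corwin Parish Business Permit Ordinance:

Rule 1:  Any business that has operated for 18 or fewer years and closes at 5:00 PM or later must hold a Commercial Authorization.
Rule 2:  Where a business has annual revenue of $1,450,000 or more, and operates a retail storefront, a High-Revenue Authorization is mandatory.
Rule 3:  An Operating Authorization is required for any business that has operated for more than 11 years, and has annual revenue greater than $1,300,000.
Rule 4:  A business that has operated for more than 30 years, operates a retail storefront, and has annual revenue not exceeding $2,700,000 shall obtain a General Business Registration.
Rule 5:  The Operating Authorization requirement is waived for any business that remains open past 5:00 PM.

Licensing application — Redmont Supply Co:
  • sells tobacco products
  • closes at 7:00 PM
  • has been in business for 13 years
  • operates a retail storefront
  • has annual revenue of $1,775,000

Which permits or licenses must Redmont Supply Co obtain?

Rule 1: years in business 13 ≤ 18; closes 7:00 PM, after 5:00 PM → Commercial Authorization required.
Rule 2: revenue $1,775,000 ≥ $1,450,000; operates a retail storefront → High-Revenue Authorization required.
Rule 3: years in business 13 > 11; revenue $1,775,000 > $1,300,000 → Operating Authorization required.
Rule 4: years in business 13 ≤ 30; operates a retail storefront; revenue $1,775,000 ≤ $2,700,000 → General Business Registration not required.
Rule 5: closes 7:00 PM, after 5:00 PM → exempt from Operating Authorization.

Commercial Authorization, High-Revenue Authorization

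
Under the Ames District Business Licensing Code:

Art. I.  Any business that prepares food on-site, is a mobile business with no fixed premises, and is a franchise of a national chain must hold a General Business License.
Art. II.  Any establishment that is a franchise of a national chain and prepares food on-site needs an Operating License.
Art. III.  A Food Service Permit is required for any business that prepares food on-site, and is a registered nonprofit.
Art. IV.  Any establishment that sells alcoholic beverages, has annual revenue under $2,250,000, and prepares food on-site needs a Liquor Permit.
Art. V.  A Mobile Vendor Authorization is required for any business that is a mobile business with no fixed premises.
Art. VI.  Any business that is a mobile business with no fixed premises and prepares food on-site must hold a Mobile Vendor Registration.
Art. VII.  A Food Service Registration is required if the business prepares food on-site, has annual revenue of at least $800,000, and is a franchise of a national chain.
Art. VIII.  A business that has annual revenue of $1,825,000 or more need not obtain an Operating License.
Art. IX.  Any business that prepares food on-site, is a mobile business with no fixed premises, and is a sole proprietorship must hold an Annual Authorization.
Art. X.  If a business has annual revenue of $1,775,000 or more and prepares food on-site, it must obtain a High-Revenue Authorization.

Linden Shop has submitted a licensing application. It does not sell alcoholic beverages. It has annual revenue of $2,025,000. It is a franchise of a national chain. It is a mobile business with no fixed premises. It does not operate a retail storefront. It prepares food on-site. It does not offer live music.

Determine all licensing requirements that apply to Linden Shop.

Food Service Registration, General Business License, High-Revenue Authorization, Mobile Vendor Authorization, Mobile Vendor Registration

Art. I. prepares food on-site; is a mobile business with no fixed premises; is a franchise of a national chain → General Business License required.
Art. II. is a franchise of a national chain; prepares food on-site → Operating License required.
Art. III. prepares food on-site; is a franchise of a national chain (not: is a registered nonprofit) → Food Service Permit not required.
Art. IV. does not sell alcoholic beverages; revenue $2,025,000 < $2,250,000; prepares food on-site → Liquor Permit not required.
Art. V. is a mobile business with no fixed premises → Mobile Vendor Authorization required.
Art. VI. is a mobile business with no fixed premises; prepares food on-site → Mobile Vendor Registration required.
Art. VII. prepares food on-site; revenue $2,025,000 ≥ $800,000; is a franchise of a national chain → Food Service Registration required.
Art. VIII. revenue $2,025,000 ≥ $1,825,000 → exempt from Operating License.
Art. IX. prepares food on-site; is a mobile business with no fixed premises; is a franchise of a national chain (not: is a sole proprietorship) → Annual Authorization not required.
Art. X. revenue $2,025,000 ≥ $1,775,000; prepares food on-site → High-Revenue Authorization required.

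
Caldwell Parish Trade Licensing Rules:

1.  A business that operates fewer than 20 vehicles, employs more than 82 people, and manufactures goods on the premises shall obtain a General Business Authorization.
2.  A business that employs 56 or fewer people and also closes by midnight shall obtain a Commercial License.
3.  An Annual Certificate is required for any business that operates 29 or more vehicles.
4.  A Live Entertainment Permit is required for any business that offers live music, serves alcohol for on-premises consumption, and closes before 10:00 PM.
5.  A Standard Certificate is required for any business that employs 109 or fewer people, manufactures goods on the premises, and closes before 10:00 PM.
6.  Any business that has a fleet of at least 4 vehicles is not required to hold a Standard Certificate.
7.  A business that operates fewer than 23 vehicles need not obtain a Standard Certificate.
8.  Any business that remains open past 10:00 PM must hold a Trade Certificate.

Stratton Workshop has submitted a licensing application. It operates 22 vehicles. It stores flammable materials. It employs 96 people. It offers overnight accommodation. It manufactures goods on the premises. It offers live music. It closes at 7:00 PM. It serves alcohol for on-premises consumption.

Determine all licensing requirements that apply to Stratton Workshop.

1. vehicles 22 ≥ 20; employees 96 > 82; manufactures goods on the premises → General Business Authorization not required.
2. employees 96 > 56; closes 7:00 PM, at/before midnight → Commercial License not required.
3. vehicles 22 < 29 → Annual Certificate not required.
4. offers live music; serves alcohol for on-premises consumption; closes 7:00 PM, at/before 10:00 PM → Live Entertainment Permit required.
5. employees 96 ≤ 109; manufactures goods on the premises; closes 7:00 PM, at/before 10:00 PM → Standard Certificate required.
6. vehicles 22 ≥ 4 → exempt from Standard Certificate.
7. vehicles 22 < 23 → exempt from Standard Certificate.
8. closes 7:00 PM, at/before 10:00 PM → Trade Certificate not required.

Live Entertainment Permit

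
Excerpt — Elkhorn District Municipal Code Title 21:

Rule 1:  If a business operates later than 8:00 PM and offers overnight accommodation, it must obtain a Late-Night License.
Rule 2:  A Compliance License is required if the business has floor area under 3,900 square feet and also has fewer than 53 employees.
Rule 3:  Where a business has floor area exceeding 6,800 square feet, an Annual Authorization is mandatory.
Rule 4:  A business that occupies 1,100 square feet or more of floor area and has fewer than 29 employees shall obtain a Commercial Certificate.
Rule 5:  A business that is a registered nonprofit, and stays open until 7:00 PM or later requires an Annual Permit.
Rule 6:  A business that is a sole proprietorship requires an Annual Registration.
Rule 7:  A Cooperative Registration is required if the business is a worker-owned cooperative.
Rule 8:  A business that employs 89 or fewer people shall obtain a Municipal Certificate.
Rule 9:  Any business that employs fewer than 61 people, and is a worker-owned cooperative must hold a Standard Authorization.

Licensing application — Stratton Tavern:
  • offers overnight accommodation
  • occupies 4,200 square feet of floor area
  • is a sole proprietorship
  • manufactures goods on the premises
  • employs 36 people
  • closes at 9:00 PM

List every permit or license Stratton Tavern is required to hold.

Rule 1: closes 9:00 PM, after 8:00 PM; offers overnight accommodation → Late-Night License required.
Rule 2: floor area 4,200 square feet ≥ 3,900 square feet; employees 36 < 53 → Compliance License not required.
Rule 3: floor area 4,200 square feet ≤ 6,800 square feet → Annual Authorization not required.
Rule 4: floor area 4,200 square feet ≥ 1,100 square feet; employees 36 ≥ 29 → Commercial Certificate not required.
Rule 5: is a sole proprietorship (not: is a registered nonprofit); closes 9:00 PM, after 7:00 PM → Annual Permit not required.
Rule 6: is a sole proprietorship → Annual Registration required.
Rule 7: is a sole proprietorship (not: is a worker-owned cooperative) → Cooperative Registration not required.
Rule 8: employees 36 ≤ 89 → Municipal Certificate required.
Rule 9: employees 36 < 61; is a sole proprietorship (not: is a worker-owned cooperative) → Standard Authorization not required.

Annual Registration, Late-Night License, Municipal Certificate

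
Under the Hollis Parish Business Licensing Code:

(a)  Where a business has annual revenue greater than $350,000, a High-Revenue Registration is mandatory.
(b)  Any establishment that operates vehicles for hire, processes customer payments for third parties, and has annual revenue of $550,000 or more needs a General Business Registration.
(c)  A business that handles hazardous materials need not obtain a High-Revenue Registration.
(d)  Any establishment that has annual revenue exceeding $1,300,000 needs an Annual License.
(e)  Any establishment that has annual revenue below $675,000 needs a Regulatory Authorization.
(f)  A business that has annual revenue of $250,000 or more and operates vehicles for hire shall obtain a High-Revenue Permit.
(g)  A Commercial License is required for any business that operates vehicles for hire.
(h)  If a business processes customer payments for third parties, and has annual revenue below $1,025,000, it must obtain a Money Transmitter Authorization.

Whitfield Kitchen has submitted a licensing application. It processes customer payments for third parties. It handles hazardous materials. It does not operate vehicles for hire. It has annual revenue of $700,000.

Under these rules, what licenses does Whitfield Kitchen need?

(a) revenue $700,000 > $350,000 → High-Revenue Registration required.
(b) does not operate vehicles for hire; processes customer payments for third parties; revenue $700,000 ≥ $550,000 → General Business Registration not required.
(c) handles hazardous materials → exempt from High-Revenue Registration.
(d) revenue $700,000 ≤ $1,300,000 → Annual License not required.
(e) revenue $700,000 ≥ $675,000 → Regulatory Authorization not required.
(f) revenue $700,000 ≥ $250,000; does not operate vehicles for hire → High-Revenue Permit not required.
(g) does not operate vehicles for hire → Commercial License not required.
(h) processes customer payments for third parties; revenue $700,000 < $1,025,000 → Money Transmitter Authorization required.

Money Transmitter Authorization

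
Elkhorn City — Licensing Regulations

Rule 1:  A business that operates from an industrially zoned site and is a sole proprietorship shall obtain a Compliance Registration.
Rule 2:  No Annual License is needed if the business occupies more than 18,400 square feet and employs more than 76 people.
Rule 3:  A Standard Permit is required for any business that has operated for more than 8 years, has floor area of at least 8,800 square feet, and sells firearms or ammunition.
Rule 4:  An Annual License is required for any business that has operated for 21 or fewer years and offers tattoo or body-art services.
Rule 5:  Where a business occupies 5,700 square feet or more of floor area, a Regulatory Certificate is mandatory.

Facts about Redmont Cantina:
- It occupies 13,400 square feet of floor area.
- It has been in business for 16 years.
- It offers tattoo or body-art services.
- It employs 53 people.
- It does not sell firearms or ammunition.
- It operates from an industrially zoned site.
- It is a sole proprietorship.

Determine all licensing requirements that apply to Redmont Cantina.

Rule 1: operates from an industrially zoned site; is a sole proprietorship → Compliance Registration required.
Rule 2: floor area 13,400 square feet ≤ 18,400 square feet; employees 53 ≤ 76 → Annual License exemption does not apply.
Rule 3: years in business 16 > 8; floor area 13,400 square feet ≥ 8,800 square feet; does not sell firearms or ammunition → Standard Permit not required.
Rule 4: years in business 16 ≤ 21; offers tattoo or body-art services → Annual License required.
Rule 5: floor area 13,400 square feet ≥ 5,700 square feet → Regulatory Certificate required.

Annual License, Compliance Registration, Regulatory Certificate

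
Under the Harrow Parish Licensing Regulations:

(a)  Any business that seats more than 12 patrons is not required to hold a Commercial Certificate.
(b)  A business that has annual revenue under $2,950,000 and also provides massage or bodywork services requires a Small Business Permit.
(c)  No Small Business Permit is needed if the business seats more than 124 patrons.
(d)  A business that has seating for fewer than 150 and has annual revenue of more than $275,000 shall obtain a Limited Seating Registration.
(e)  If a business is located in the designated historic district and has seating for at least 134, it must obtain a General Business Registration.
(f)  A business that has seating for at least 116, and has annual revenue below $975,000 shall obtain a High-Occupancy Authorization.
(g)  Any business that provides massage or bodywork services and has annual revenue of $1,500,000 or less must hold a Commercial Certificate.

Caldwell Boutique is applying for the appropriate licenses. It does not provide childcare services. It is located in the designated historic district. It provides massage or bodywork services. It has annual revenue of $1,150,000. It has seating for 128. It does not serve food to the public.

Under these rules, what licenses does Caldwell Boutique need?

Limited Seating Registration

(a) seating 128 > 12 → exempt from Commercial Certificate.
(b) revenue $1,150,000 < $2,950,000; provides massage or bodywork services → Small Business Permit required.
(c) seating 128 > 124 → exempt from Small Business Permit.
(d) seating 128 < 150; revenue $1,150,000 > $275,000 → Limited Seating Registration required.
(e) is located in the designated historic district; seating 128 < 134 → General Business Registration not required.
(f) seating 128 ≥ 116; revenue $1,150,000 ≥ $975,000 → High-Occupancy Authorization not required.
(g) provides massage or bodywork services; revenue $1,150,000 ≤ $1,500,000 → Commercial Certificate required.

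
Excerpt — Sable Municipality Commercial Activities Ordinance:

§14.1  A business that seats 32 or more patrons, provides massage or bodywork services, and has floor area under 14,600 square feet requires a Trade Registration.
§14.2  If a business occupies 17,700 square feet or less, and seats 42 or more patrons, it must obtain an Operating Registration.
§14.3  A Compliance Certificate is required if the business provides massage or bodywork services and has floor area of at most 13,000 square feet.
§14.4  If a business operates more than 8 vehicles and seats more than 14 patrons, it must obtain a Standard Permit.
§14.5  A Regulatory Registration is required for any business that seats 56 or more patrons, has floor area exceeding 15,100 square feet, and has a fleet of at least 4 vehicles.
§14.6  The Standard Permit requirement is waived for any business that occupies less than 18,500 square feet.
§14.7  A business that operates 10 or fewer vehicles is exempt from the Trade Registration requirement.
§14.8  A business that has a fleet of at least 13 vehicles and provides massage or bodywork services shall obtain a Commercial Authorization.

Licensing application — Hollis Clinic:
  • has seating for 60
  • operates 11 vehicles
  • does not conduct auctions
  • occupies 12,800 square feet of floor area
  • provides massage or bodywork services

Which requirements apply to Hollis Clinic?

Compliance Certificate, Operating Registration, Trade Registration

§14.1 seating 60 ≥ 32; provides massage or bodywork services; floor area 12,800 square feet < 14,600 square feet → Trade Registration required.
§14.2 floor area 12,800 square feet ≤ 17,700 square feet; seating 60 ≥ 42 → Operating Registration required.
§14.3 provides massage or bodywork services; floor area 12,800 square feet ≤ 13,000 square feet → Compliance Certificate required.
§14.4 vehicles 11 > 8; seating 60 > 14 → Standard Permit required.
§14.5 seating 60 ≥ 56; floor area 12,800 square feet ≤ 15,100 square feet; vehicles 11 ≥ 4 → Regulatory Registration not required.
§14.6 floor area 12,800 square feet < 18,500 square feet → exempt from Standard Permit.
§14.7 vehicles 11 > 10 → Trade Registration exemption does not apply.
§14.8 vehicles 11 < 13; provides massage or bodywork services → Commercial Authorization not required.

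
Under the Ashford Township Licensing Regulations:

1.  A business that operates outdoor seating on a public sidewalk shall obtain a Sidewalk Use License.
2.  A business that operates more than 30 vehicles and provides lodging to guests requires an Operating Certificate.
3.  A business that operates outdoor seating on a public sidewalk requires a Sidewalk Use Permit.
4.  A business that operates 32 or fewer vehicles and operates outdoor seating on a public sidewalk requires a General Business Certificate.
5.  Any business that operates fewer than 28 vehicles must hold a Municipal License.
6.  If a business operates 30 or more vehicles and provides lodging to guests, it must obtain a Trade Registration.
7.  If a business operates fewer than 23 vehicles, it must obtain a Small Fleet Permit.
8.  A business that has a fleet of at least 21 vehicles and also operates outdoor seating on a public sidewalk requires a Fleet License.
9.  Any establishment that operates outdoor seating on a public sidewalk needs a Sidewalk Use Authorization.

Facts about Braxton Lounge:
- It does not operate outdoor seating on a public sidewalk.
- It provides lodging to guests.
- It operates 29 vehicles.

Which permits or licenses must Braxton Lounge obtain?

1. does not operate outdoor seating on a public sidewalk → Sidewalk Use License not required.
2. vehicles 29 ≤ 30; provides lodging to guests → Operating Certificate not required.
3. does not operate outdoor seating on a public sidewalk → Sidewalk Use Permit not required.
4. vehicles 29 ≤ 32; does not operate outdoor seating on a public sidewalk → General Business Certificate not required.
5. vehicles 29 ≥ 28 → Municipal License not required.
6. vehicles 29 < 30; provides lodging to guests → Trade Registration not required.
7. vehicles 29 ≥ 23 → Small Fleet Permit not required.
8. vehicles 29 ≥ 21; does not operate outdoor seating on a public sidewalk → Fleet License not required.
9. does not operate outdoor seating on a public sidewalk → Sidewalk Use Authorization not required.

None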